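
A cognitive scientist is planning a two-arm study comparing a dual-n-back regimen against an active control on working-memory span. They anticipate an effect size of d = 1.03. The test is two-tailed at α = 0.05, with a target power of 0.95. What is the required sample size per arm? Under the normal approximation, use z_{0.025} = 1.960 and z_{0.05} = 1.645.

For two independent groups with equal n: n = 2·((z_{α/2} + z_β) / d)².
z_{α/2} + z_β = 1.960 + 1.645 = 3.605.
n = 2 × (3.605 / 1.03)² = 2 × 3.500² = 2 × 12.25 = 24.5.
Round up to the next whole participant.

n = 25 per group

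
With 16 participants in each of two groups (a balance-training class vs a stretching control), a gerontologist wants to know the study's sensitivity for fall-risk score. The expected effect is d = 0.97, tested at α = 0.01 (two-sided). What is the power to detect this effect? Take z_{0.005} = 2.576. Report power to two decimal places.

For two equal groups, power = Φ(d·√(n/2) − z_{α/2}).
d·√(n/2) = 0.97 × √(16/2) = 0.97 × 2.828 = 2.744.
z_β = 2.744 − 2.576 = 0.168.
Power = Φ(0.168) = 0.567.

power ≈ 0.57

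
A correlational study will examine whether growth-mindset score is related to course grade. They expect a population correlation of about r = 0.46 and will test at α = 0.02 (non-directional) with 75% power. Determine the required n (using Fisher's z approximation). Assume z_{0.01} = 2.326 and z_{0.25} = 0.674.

Fisher's z: C = ½·ln((1+r)/(1−r)) = ½·ln(2.7037) = 0.4973.
n = ((z_{α/2} + z_β)/C)² + 3.
(2.326 + 0.674) / 0.4973 = 3.000 / 0.4973 = 6.033.
n = 6.033² + 3 = 36.39 + 3 = 39.4.
Round up.

n = 40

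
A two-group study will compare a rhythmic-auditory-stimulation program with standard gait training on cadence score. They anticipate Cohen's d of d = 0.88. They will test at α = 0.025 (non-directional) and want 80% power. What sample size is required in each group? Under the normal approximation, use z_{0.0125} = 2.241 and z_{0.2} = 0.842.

n = 25 per group

For two independent groups with equal n: n = 2·((z_{α/2} + z_β) / d)².
z_{α/2} + z_β = 2.241 + 0.842 = 3.083.
n = 2 × (3.083 / 0.88)² = 2 × 3.503² = 2 × 12.27 = 24.5.
Round up to the next whole participant.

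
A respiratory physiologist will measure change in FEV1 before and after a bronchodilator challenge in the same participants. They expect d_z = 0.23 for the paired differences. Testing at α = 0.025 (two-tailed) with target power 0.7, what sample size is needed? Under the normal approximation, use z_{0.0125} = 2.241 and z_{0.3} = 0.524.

For a paired (one-sample on differences) test: n = ((z_{α/2} + z_β) / d)².
z_{α/2} + z_β = 2.241 + 0.524 = 2.765.
n = (2.765 / 0.23)² = 12.022² = 144.52.
Round up.

n = 145 pairs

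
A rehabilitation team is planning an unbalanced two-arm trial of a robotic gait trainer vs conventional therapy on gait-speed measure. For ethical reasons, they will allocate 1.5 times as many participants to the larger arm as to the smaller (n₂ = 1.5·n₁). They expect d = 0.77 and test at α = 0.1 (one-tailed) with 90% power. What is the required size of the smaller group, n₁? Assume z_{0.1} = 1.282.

n₁ = 19

With allocation ratio k = n₂/n₁ = 1.5, Var(x̄₁−x̄₂) = σ²(1/n₁ + 1/(k·n₁)) = σ²·(k+1)/(k·n₁).
So n₁ = (1 + 1/k)·((z_{α} + z_β)/d)² = 1.667 × (2.564/0.77)².
n₁ = 1.667 × 11.09 = 18.5.
Round up: n₁ = 19, giving n₂ = ⌈1.5 × 19⌉ = ⌈28.5⌉ = 29.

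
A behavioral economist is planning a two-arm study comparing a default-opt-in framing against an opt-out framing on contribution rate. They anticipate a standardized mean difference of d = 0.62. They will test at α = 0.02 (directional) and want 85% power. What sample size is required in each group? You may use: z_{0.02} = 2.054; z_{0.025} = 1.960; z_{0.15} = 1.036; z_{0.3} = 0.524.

For two independent groups with equal n: n = 2·((z_{α} + z_β) / d)².
z_{α} + z_β = 2.054 + 1.036 = 3.090.
n = 2 × (3.090 / 0.62)² = 2 × 4.984² = 2 × 24.84 = 49.7.
Round up to the next whole participant.

n = 50 per group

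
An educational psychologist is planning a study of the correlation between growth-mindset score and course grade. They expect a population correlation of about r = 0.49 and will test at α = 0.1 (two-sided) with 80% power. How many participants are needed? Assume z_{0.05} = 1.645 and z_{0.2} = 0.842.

n = 25

Fisher's z: C = ½·ln((1+r)/(1−r)) = ½·ln(2.9216) = 0.5361.
n = ((z_{α/2} + z_β)/C)² + 3.
(1.645 + 0.842) / 0.5361 = 2.487 / 0.5361 = 4.639.
n = 4.639² + 3 = 21.52 + 3 = 24.5.
Round up.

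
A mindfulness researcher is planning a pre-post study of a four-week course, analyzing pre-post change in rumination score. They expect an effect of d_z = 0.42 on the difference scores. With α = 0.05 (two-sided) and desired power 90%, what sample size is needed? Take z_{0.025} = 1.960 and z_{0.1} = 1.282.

n = 60 pairs

For a paired (one-sample on differences) test: n = ((z_{α/2} + z_β) / d)².
z_{α/2} + z_β = 1.960 + 1.282 = 3.242.
n = (3.242 / 0.42)² = 7.719² = 59.58.
Round up.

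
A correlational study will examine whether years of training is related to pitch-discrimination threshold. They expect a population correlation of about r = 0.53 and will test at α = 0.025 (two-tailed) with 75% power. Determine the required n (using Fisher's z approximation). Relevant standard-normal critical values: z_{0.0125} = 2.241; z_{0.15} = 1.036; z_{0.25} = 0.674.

Fisher's z: C = ½·ln((1+r)/(1−r)) = ½·ln(3.2553) = 0.5901.
n = ((z_{α/2} + z_β)/C)² + 3.
(2.241 + 0.674) / 0.5901 = 2.915 / 0.5901 = 4.940.
n = 4.940² + 3 = 24.40 + 3 = 27.4.
Round up.

n = 28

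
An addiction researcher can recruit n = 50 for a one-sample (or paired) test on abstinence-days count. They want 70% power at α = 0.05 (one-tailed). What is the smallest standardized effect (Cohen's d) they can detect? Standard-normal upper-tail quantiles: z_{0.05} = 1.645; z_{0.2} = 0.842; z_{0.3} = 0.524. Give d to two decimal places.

d_min ≈ 0.31

For a single sample (or paired design) of n = 50: d_min = (z_{α} + z_β)/√n.
z-sum = 1.645 + 0.524 = 2.169.
d_min = 2.169 / √50 = 2.169 / 7.071 = 0.307.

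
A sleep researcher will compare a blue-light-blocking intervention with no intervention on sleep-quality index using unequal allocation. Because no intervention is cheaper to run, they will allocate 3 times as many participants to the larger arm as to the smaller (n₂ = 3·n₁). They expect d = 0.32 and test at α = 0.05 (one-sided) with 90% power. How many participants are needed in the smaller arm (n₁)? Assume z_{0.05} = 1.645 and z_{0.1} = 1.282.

With allocation ratio k = n₂/n₁ = 3, Var(x̄₁−x̄₂) = σ²(1/n₁ + 1/(k·n₁)) = σ²·(k+1)/(k·n₁).
So n₁ = (1 + 1/k)·((z_{α} + z_β)/d)² = 1.333 × (2.927/0.32)².
n₁ = 1.333 × 83.67 = 111.6.
Round up: n₁ = 112, giving n₂ = 3 × 112 = 336.

n₁ = 112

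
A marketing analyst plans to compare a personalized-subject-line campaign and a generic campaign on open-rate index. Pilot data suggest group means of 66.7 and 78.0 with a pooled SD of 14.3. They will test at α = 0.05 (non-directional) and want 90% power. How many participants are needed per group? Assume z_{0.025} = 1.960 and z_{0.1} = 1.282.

n = 34 per group

Cohen's d = |M₁ − M₂| / SD_pooled = |66.7 − 78.0| / 14.3 = 11.3 / 14.3 = 0.790.
For two independent groups with equal n: n = 2·((z_{α/2} + z_β) / d)².
z_{α/2} + z_β = 1.960 + 1.282 = 3.242.
n = 2 × (3.242 / 0.790)² = 2 × 4.104² = 2 × 16.84 = 33.7.
Round up to the next whole participant.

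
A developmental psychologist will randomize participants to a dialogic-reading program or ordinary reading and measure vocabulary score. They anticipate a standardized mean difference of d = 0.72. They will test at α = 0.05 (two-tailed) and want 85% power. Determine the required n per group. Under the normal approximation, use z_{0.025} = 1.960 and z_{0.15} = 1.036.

n = 35 per group

For two independent groups with equal n: n = 2·((z_{α/2} + z_β) / d)².
z_{α/2} + z_β = 1.960 + 1.036 = 2.996.
n = 2 × (2.996 / 0.72)² = 2 × 4.161² = 2 × 17.31 = 34.6.
Round up to the next whole participant.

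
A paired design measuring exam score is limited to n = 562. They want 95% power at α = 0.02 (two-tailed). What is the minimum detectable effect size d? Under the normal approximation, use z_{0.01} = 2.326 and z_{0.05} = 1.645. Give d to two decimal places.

d_min ≈ 0.17

For a single sample (or paired design) of n = 562: d_min = (z_{α/2} + z_β)/√n.
z-sum = 2.326 + 1.645 = 3.971.
d_min = 3.971 / √562 = 3.971 / 23.707 = 0.168.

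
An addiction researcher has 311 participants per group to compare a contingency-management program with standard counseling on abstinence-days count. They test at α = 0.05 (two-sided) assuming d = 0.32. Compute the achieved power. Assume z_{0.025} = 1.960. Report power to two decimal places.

For two equal groups, power = Φ(d·√(n/2) − z_{α/2}).
d·√(n/2) = 0.32 × √(311/2) = 0.32 × 12.470 = 3.990.
z_β = 3.990 − 1.960 = 2.030.
Power = Φ(2.030) = 0.979.

power ≈ 0.98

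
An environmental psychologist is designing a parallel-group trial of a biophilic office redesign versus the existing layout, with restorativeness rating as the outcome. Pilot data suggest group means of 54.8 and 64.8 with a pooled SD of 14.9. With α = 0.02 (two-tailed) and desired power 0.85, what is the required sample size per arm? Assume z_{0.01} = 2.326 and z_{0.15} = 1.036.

Cohen's d = |M₁ − M₂| / SD_pooled = |54.8 − 64.8| / 14.9 = 10.0 / 14.9 = 0.671.
For two independent groups with equal n: n = 2·((z_{α/2} + z_β) / d)².
z_{α/2} + z_β = 2.326 + 1.036 = 3.362.
n = 2 × (3.362 / 0.671)² = 2 × 5.010² = 2 × 25.10 = 50.2.
Round up to the next whole participant.

n = 51 per group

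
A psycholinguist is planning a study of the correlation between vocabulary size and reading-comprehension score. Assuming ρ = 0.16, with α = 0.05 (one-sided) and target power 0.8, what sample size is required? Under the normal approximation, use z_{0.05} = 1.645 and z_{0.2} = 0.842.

n = 241

Fisher's z: C = ½·ln((1+r)/(1−r)) = ½·ln(1.3810) = 0.1614.
n = ((z_{α} + z_β)/C)² + 3.
(1.645 + 0.842) / 0.1614 = 2.487 / 0.1614 = 15.409.
n = 15.409² + 3 = 237.43 + 3 = 240.4.
Round up.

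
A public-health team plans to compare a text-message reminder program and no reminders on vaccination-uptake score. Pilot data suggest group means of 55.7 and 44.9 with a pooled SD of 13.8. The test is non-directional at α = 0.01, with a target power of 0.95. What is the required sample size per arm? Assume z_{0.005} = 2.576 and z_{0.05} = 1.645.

Cohen's d = |M₁ − M₂| / SD_pooled = |55.7 − 44.9| / 13.8 = 10.8 / 13.8 = 0.783.
For two independent groups with equal n: n = 2·((z_{α/2} + z_β) / d)².
z_{α/2} + z_β = 2.576 + 1.645 = 4.221.
n = 2 × (4.221 / 0.783)² = 2 × 5.391² = 2 × 29.06 = 58.1.
Round up to the next whole participant.

n = 59 per group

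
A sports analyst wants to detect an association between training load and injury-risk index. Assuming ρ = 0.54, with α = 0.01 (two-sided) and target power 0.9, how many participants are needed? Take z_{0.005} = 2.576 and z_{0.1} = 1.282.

Fisher's z: C = ½·ln((1+r)/(1−r)) = ½·ln(3.3478) = 0.6042.
n = ((z_{α/2} + z_β)/C)² + 3.
(2.576 + 1.282) / 0.6042 = 3.858 / 0.6042 = 6.385.
n = 6.385² + 3 = 40.77 + 3 = 43.8.
Round up.

n = 44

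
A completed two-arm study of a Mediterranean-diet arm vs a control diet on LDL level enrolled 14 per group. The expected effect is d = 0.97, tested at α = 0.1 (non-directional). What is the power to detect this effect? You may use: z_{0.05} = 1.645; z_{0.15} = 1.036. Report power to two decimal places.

power ≈ 0.82

For two equal groups, power = Φ(d·√(n/2) − z_{α/2}).
d·√(n/2) = 0.97 × √(14/2) = 0.97 × 2.646 = 2.566.
z_β = 2.566 − 1.645 = 0.921.
Power = Φ(0.921) = 0.822.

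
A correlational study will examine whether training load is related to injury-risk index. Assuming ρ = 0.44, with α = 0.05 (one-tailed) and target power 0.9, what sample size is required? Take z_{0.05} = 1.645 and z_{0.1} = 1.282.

Fisher's z: C = ½·ln((1+r)/(1−r)) = ½·ln(2.5714) = 0.4722.
n = ((z_{α} + z_β)/C)² + 3.
(1.645 + 1.282) / 0.4722 = 2.927 / 0.4722 = 6.199.
n = 6.199² + 3 = 38.42 + 3 = 41.4.
Round up.

n = 42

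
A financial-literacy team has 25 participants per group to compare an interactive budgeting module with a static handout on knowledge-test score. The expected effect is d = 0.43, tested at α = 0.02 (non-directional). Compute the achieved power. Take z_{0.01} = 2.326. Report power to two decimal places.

For two equal groups, power = Φ(d·√(n/2) − z_{α/2}).
d·√(n/2) = 0.43 × √(25/2) = 0.43 × 3.536 = 1.520.
z_β = 1.520 − 2.326 = -0.806.
Power = Φ(-0.806) = 0.210.

power ≈ 0.21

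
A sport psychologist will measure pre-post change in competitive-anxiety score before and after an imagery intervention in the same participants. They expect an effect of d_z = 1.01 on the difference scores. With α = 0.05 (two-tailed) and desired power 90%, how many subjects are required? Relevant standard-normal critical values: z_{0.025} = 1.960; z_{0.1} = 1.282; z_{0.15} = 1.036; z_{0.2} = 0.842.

For a paired (one-sample on differences) test: n = ((z_{α/2} + z_β) / d)².
z_{α/2} + z_β = 1.960 + 1.282 = 3.242.
n = (3.242 / 1.01)² = 3.210² = 10.30.
Round up.

n = 11 pairs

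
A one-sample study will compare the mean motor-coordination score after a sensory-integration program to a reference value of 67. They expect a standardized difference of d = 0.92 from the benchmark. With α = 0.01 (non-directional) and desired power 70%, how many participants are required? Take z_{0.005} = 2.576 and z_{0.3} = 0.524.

For a one-sample test: n = ((z_{α/2} + z_β) / d)².
z_{α/2} + z_β = 2.576 + 0.524 = 3.100.
n = (3.100 / 0.92)² = 3.370² = 11.35.
Round up.

n = 12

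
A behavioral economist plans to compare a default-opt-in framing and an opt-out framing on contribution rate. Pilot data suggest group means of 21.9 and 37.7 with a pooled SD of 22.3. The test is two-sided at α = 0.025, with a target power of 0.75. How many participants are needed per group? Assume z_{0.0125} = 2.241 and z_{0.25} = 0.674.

Cohen's d = |M₁ − M₂| / SD_pooled = |21.9 − 37.7| / 22.3 = 15.8 / 22.3 = 0.709.
For two independent groups with equal n: n = 2·((z_{α/2} + z_β) / d)².
z_{α/2} + z_β = 2.241 + 0.674 = 2.915.
n = 2 × (2.915 / 0.709)² = 2 × 4.111² = 2 × 16.90 = 33.8.
Round up to the next whole participant.

n = 34 per group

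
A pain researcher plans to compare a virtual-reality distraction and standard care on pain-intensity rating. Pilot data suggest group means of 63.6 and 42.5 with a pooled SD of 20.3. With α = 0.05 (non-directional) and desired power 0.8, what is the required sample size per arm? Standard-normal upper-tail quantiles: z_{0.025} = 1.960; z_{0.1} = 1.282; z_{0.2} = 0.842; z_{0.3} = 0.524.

n = 15 per group

Cohen's d = |M₁ − M₂| / SD_pooled = |63.6 − 42.5| / 20.3 = 21.1 / 20.3 = 1.039.
For two independent groups with equal n: n = 2·((z_{α/2} + z_β) / d)².
z_{α/2} + z_β = 1.960 + 0.842 = 2.802.
n = 2 × (2.802 / 1.039)² = 2 × 2.697² = 2 × 7.27 = 14.5.
Round up to the next whole participant.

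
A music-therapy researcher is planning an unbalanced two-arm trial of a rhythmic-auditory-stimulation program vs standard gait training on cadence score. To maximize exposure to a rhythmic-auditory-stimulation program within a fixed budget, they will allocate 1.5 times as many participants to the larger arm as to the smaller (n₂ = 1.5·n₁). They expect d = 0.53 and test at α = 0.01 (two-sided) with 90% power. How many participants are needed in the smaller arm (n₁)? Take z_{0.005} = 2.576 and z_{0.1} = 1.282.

n₁ = 89

With allocation ratio k = n₂/n₁ = 1.5, Var(x̄₁−x̄₂) = σ²(1/n₁ + 1/(k·n₁)) = σ²·(k+1)/(k·n₁).
So n₁ = (1 + 1/k)·((z_{α/2} + z_β)/d)² = 1.667 × (3.858/0.53)².
n₁ = 1.667 × 52.99 = 88.3.
Round up: n₁ = 89, giving n₂ = ⌈1.5 × 89⌉ = ⌈133.5⌉ = 134.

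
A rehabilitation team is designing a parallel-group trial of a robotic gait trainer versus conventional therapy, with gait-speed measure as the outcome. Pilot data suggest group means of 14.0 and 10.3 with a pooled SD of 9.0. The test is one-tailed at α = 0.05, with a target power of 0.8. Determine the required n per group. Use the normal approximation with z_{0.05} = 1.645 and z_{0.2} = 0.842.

n = 74 per group

Cohen's d = |M₁ − M₂| / SD_pooled = |14.0 − 10.3| / 9.0 = 3.7 / 9.0 = 0.411.
For two independent groups with equal n: n = 2·((z_{α} + z_β) / d)².
z_{α} + z_β = 1.645 + 0.842 = 2.487.
n = 2 × (2.487 / 0.411)² = 2 × 6.051² = 2 × 36.62 = 73.2.
Round up to the next whole participant.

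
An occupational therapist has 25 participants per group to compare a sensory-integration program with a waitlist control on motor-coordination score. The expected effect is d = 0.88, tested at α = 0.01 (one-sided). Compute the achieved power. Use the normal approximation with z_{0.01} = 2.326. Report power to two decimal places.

power ≈ 0.78

For two equal groups, power = Φ(d·√(n/2) − z_{α}).
d·√(n/2) = 0.88 × √(25/2) = 0.88 × 3.536 = 3.111.
z_β = 3.111 − 2.326 = 0.785.
Power = Φ(0.785) = 0.784.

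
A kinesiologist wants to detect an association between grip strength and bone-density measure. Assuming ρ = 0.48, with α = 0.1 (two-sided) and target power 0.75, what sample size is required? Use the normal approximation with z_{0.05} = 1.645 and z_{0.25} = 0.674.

n = 23

Fisher's z: C = ½·ln((1+r)/(1−r)) = ½·ln(2.8462) = 0.5230.
n = ((z_{α/2} + z_β)/C)² + 3.
(1.645 + 0.674) / 0.5230 = 2.319 / 0.5230 = 4.434.
n = 4.434² + 3 = 19.66 + 3 = 22.7.
Round up.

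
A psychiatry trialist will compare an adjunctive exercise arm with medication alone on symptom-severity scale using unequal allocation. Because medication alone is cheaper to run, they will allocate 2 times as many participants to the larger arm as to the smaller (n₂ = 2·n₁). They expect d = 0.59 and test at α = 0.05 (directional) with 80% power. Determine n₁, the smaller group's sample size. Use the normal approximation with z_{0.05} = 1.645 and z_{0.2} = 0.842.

With allocation ratio k = n₂/n₁ = 2, Var(x̄₁−x̄₂) = σ²(1/n₁ + 1/(k·n₁)) = σ²·(k+1)/(k·n₁).
So n₁ = (1 + 1/k)·((z_{α} + z_β)/d)² = 1.500 × (2.487/0.59)².
n₁ = 1.500 × 17.77 = 26.7.
Round up: n₁ = 27, giving n₂ = 2 × 27 = 54.

n₁ = 27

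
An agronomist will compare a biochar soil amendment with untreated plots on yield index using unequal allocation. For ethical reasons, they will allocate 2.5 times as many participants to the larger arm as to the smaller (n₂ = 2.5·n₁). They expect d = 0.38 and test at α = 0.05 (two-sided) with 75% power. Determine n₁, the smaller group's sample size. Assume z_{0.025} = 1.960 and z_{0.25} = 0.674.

n₁ = 68

With allocation ratio k = n₂/n₁ = 2.5, Var(x̄₁−x̄₂) = σ²(1/n₁ + 1/(k·n₁)) = σ²·(k+1)/(k·n₁).
So n₁ = (1 + 1/k)·((z_{α/2} + z_β)/d)² = 1.400 × (2.634/0.38)².
n₁ = 1.400 × 48.05 = 67.3.
Round up: n₁ = 68, giving n₂ = 2.5 × 68 = 170.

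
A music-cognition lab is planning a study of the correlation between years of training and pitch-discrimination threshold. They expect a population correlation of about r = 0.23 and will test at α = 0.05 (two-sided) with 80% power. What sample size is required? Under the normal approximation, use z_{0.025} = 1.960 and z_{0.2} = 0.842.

n = 147

Fisher's z: C = ½·ln((1+r)/(1−r)) = ½·ln(1.5974) = 0.2342.
n = ((z_{α/2} + z_β)/C)² + 3.
(1.960 + 0.842) / 0.2342 = 2.802 / 0.2342 = 11.964.
n = 11.964² + 3 = 143.14 + 3 = 146.1.
Round up.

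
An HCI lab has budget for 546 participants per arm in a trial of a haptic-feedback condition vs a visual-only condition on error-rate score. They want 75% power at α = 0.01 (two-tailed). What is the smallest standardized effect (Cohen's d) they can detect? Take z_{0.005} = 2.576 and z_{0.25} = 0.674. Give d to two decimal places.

For two independent groups of n = 546 each: d_min = (z_{α/2} + z_β)·√(2/n).
z-sum = 2.576 + 0.674 = 3.250.
d_min = 3.250 × √(2/546) = 3.250 × 0.0605 = 0.197.

d_min ≈ 0.20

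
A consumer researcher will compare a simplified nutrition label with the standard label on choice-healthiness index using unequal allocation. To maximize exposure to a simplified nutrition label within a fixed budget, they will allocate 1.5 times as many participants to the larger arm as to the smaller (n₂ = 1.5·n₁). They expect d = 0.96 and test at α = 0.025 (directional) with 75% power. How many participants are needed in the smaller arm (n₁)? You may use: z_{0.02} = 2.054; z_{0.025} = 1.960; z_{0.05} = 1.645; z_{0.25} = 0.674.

n₁ = 13

With allocation ratio k = n₂/n₁ = 1.5, Var(x̄₁−x̄₂) = σ²(1/n₁ + 1/(k·n₁)) = σ²·(k+1)/(k·n₁).
So n₁ = (1 + 1/k)·((z_{α} + z_β)/d)² = 1.667 × (2.634/0.96)².
n₁ = 1.667 × 7.53 = 12.5.
Round up: n₁ = 13, giving n₂ = ⌈1.5 × 13⌉ = ⌈19.5⌉ = 20.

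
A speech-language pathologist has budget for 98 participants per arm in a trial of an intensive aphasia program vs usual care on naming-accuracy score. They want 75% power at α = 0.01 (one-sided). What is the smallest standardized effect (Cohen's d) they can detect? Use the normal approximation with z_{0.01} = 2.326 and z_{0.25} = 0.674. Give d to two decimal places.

d_min ≈ 0.43

For two independent groups of n = 98 each: d_min = (z_{α} + z_β)·√(2/n).
z-sum = 2.326 + 0.674 = 3.000.
d_min = 3.000 × √(2/98) = 3.000 × 0.1429 = 0.429.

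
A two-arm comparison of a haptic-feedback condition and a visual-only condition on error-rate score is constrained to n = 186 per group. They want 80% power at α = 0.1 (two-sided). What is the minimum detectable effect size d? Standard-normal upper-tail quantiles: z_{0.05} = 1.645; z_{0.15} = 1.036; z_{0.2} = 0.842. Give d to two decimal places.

For two independent groups of n = 186 each: d_min = (z_{α/2} + z_β)·√(2/n).
z-sum = 1.645 + 0.842 = 2.487.
d_min = 2.487 × √(2/186) = 2.487 × 0.1037 = 0.258.

d_min ≈ 0.26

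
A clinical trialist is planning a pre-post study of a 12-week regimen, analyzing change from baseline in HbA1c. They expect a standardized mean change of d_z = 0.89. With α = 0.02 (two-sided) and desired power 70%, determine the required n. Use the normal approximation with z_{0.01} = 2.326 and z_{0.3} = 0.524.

n = 11 pairs

For a paired (one-sample on differences) test: n = ((z_{α/2} + z_β) / d)².
z_{α/2} + z_β = 2.326 + 0.524 = 2.850.
n = (2.850 / 0.89)² = 3.202² = 10.25.
Round up.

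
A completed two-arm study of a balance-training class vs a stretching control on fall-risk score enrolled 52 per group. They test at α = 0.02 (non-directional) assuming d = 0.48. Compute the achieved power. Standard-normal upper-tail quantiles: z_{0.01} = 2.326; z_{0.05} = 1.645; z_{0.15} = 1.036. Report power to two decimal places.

power ≈ 0.55

For two equal groups, power = Φ(d·√(n/2) − z_{α/2}).
d·√(n/2) = 0.48 × √(52/2) = 0.48 × 5.099 = 2.448.
z_β = 2.448 − 2.326 = 0.122.
Power = Φ(0.122) = 0.548.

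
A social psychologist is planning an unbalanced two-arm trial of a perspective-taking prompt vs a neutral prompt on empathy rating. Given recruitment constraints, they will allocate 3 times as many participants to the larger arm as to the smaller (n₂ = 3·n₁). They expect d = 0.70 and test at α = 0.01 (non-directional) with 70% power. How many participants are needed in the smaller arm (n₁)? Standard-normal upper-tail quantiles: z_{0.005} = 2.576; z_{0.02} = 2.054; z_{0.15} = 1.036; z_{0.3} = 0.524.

With allocation ratio k = n₂/n₁ = 3, Var(x̄₁−x̄₂) = σ²(1/n₁ + 1/(k·n₁)) = σ²·(k+1)/(k·n₁).
So n₁ = (1 + 1/k)·((z_{α/2} + z_β)/d)² = 1.333 × (3.100/0.70)².
n₁ = 1.333 × 19.61 = 26.1.
Round up: n₁ = 27, giving n₂ = 3 × 27 = 81.

n₁ = 27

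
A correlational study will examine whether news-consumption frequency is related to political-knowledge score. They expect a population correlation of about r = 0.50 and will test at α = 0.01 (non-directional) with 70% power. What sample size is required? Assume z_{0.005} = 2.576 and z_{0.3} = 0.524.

n = 35

Fisher's z: C = ½·ln((1+r)/(1−r)) = ½·ln(3.0000) = 0.5493.
n = ((z_{α/2} + z_β)/C)² + 3.
(2.576 + 0.524) / 0.5493 = 3.100 / 0.5493 = 5.644.
n = 5.644² + 3 = 31.85 + 3 = 34.8.
Round up.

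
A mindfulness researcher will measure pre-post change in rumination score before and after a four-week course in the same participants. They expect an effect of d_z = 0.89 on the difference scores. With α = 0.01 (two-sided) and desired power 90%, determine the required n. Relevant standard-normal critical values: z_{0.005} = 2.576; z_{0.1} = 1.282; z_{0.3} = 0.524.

n = 19 pairs

For a paired (one-sample on differences) test: n = ((z_{α/2} + z_β) / d)².
z_{α/2} + z_β = 2.576 + 1.282 = 3.858.
n = (3.858 / 0.89)² = 4.335² = 18.79.
Round up.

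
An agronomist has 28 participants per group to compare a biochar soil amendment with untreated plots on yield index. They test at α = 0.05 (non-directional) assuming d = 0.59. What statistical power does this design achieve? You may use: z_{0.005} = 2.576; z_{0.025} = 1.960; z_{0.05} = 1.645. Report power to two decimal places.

For two equal groups, power = Φ(d·√(n/2) − z_{α/2}).
d·√(n/2) = 0.59 × √(28/2) = 0.59 × 3.742 = 2.208.
z_β = 2.208 − 1.960 = 0.248.
Power = Φ(0.248) = 0.598.

power ≈ 0.60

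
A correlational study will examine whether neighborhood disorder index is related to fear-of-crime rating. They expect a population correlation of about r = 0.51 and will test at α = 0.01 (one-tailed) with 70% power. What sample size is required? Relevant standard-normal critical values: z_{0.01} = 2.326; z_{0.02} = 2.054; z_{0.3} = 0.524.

Fisher's z: C = ½·ln((1+r)/(1−r)) = ½·ln(3.0816) = 0.5627.
n = ((z_{α} + z_β)/C)² + 3.
(2.326 + 0.524) / 0.5627 = 2.850 / 0.5627 = 5.065.
n = 5.065² + 3 = 25.65 + 3 = 28.7.
Round up.

n = 29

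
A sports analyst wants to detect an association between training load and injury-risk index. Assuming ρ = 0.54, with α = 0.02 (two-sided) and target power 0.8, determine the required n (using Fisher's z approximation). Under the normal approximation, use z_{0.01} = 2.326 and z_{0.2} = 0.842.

Fisher's z: C = ½·ln((1+r)/(1−r)) = ½·ln(3.3478) = 0.6042.
n = ((z_{α/2} + z_β)/C)² + 3.
(2.326 + 0.842) / 0.6042 = 3.168 / 0.6042 = 5.243.
n = 5.243² + 3 = 27.49 + 3 = 30.5.
Round up.

n = 31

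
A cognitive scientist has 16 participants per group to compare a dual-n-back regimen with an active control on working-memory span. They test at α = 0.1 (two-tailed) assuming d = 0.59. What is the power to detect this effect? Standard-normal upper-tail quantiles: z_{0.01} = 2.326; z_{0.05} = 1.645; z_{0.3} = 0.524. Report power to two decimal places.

For two equal groups, power = Φ(d·√(n/2) − z_{α/2}).
d·√(n/2) = 0.59 × √(16/2) = 0.59 × 2.828 = 1.669.
z_β = 1.669 − 1.645 = 0.024.
Power = Φ(0.024) = 0.509.

power ≈ 0.51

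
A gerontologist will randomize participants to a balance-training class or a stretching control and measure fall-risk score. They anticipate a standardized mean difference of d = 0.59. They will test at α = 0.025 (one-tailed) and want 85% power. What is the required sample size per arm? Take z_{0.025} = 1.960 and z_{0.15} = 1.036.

For two independent groups with equal n: n = 2·((z_{α} + z_β) / d)².
z_{α} + z_β = 1.960 + 1.036 = 2.996.
n = 2 × (2.996 / 0.59)² = 2 × 5.078² = 2 × 25.79 = 51.6.
Round up to the next whole participant.

n = 52 per group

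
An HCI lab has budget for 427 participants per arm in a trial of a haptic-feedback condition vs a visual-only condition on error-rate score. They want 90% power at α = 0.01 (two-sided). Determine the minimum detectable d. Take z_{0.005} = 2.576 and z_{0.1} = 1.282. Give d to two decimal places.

For two independent groups of n = 427 each: d_min = (z_{α/2} + z_β)·√(2/n).
z-sum = 2.576 + 1.282 = 3.858.
d_min = 3.858 × √(2/427) = 3.858 × 0.0684 = 0.264.

d_min ≈ 0.26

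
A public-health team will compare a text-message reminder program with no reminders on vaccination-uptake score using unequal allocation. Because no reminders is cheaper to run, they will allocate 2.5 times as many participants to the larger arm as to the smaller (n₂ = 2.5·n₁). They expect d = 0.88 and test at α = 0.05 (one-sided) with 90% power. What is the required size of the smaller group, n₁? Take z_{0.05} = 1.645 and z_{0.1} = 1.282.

n₁ = 16

With allocation ratio k = n₂/n₁ = 2.5, Var(x̄₁−x̄₂) = σ²(1/n₁ + 1/(k·n₁)) = σ²·(k+1)/(k·n₁).
So n₁ = (1 + 1/k)·((z_{α} + z_β)/d)² = 1.400 × (2.927/0.88)².
n₁ = 1.400 × 11.06 = 15.5.
Round up: n₁ = 16, giving n₂ = 2.5 × 16 = 40.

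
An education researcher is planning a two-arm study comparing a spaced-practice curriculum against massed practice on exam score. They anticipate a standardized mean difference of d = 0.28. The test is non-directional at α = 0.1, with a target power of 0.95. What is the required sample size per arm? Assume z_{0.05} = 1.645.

n = 277 per group

For two independent groups with equal n: n = 2·((z_{α/2} + z_β) / d)².
z_{α/2} + z_β = 1.645 + 1.645 = 3.290.
n = 2 × (3.290 / 0.28)² = 2 × 11.750² = 2 × 138.06 = 276.1.
Round up to the next whole participant.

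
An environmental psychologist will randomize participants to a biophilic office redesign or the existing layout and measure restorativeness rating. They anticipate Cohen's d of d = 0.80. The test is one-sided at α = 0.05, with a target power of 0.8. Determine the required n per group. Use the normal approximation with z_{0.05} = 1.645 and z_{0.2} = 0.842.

For two independent groups with equal n: n = 2·((z_{α} + z_β) / d)².
z_{α} + z_β = 1.645 + 0.842 = 2.487.
n = 2 × (2.487 / 0.80)² = 2 × 3.109² = 2 × 9.66 = 19.3.
Round up to the next whole participant.

n = 20 per group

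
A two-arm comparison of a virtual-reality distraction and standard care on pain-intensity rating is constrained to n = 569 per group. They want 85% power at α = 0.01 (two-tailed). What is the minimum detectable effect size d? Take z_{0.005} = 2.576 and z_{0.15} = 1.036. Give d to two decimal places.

For two independent groups of n = 569 each: d_min = (z_{α/2} + z_β)·√(2/n).
z-sum = 2.576 + 1.036 = 3.612.
d_min = 3.612 × √(2/569) = 3.612 × 0.0593 = 0.214.

d_min ≈ 0.21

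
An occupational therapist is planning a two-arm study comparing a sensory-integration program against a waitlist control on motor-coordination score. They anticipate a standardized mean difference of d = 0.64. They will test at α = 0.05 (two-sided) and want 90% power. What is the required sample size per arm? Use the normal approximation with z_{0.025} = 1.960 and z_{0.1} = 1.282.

For two independent groups with equal n: n = 2·((z_{α/2} + z_β) / d)².
z_{α/2} + z_β = 1.960 + 1.282 = 3.242.
n = 2 × (3.242 / 0.64)² = 2 × 5.066² = 2 × 25.66 = 51.3.
Round up to the next whole participant.

n = 52 per group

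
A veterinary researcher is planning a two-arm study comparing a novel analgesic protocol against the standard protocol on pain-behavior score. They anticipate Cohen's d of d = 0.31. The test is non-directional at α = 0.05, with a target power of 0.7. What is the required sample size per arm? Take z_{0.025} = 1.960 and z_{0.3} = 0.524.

n = 129 per group

For two independent groups with equal n: n = 2·((z_{α/2} + z_β) / d)².
z_{α/2} + z_β = 1.960 + 0.524 = 2.484.
n = 2 × (2.484 / 0.31)² = 2 × 8.013² = 2 × 64.21 = 128.4.
Round up to the next whole participant.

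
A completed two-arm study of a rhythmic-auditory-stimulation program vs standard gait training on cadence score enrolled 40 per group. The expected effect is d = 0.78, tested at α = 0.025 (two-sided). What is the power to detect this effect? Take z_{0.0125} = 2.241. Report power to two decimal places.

For two equal groups, power = Φ(d·√(n/2) − z_{α/2}).
d·√(n/2) = 0.78 × √(40/2) = 0.78 × 4.472 = 3.488.
z_β = 3.488 − 2.241 = 1.247.
Power = Φ(1.247) = 0.894.

power ≈ 0.89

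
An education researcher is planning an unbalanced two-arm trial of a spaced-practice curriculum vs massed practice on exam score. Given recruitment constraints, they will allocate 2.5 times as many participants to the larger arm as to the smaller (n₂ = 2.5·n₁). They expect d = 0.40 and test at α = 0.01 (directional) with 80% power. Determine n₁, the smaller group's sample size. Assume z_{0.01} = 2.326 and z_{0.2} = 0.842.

n₁ = 88

With allocation ratio k = n₂/n₁ = 2.5, Var(x̄₁−x̄₂) = σ²(1/n₁ + 1/(k·n₁)) = σ²·(k+1)/(k·n₁).
So n₁ = (1 + 1/k)·((z_{α} + z_β)/d)² = 1.400 × (3.168/0.40)².
n₁ = 1.400 × 62.73 = 87.8.
Round up: n₁ = 88, giving n₂ = 2.5 × 88 = 220.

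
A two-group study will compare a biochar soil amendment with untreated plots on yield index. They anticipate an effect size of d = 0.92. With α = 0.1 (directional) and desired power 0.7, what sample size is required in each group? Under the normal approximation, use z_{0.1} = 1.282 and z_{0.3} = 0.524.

For two independent groups with equal n: n = 2·((z_{α} + z_β) / d)².
z_{α} + z_β = 1.282 + 0.524 = 1.806.
n = 2 × (1.806 / 0.92)² = 2 × 1.963² = 2 × 3.85 = 7.7.
Round up to the next whole participant.

n = 8 per group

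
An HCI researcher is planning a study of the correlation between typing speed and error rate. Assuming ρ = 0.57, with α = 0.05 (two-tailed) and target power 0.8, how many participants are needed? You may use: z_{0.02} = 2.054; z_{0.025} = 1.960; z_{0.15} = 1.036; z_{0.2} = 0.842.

Fisher's z: C = ½·ln((1+r)/(1−r)) = ½·ln(3.6512) = 0.6475.
n = ((z_{α/2} + z_β)/C)² + 3.
(1.960 + 0.842) / 0.6475 = 2.802 / 0.6475 = 4.327.
n = 4.327² + 3 = 18.73 + 3 = 21.7.
Round up.

n = 22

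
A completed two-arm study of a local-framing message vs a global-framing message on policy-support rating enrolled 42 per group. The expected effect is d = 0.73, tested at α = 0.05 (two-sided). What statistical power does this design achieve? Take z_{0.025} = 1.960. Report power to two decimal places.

power ≈ 0.92

For two equal groups, power = Φ(d·√(n/2) − z_{α/2}).
d·√(n/2) = 0.73 × √(42/2) = 0.73 × 4.583 = 3.345.
z_β = 3.345 − 1.960 = 1.385.
Power = Φ(1.385) = 0.917.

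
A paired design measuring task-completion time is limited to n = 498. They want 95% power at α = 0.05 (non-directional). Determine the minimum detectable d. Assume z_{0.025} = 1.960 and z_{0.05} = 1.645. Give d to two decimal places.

For a single sample (or paired design) of n = 498: d_min = (z_{α/2} + z_β)/√n.
z-sum = 1.960 + 1.645 = 3.605.
d_min = 3.605 / √498 = 3.605 / 22.316 = 0.162.

d_min ≈ 0.16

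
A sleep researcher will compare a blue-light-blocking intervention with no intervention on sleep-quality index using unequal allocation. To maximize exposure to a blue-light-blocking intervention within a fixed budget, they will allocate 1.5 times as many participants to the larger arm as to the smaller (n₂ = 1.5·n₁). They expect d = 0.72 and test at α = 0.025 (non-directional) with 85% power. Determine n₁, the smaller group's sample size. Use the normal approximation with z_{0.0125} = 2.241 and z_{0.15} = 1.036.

With allocation ratio k = n₂/n₁ = 1.5, Var(x̄₁−x̄₂) = σ²(1/n₁ + 1/(k·n₁)) = σ²·(k+1)/(k·n₁).
So n₁ = (1 + 1/k)·((z_{α/2} + z_β)/d)² = 1.667 × (3.277/0.72)².
n₁ = 1.667 × 20.72 = 34.5.
Round up: n₁ = 35, giving n₂ = ⌈1.5 × 35⌉ = ⌈52.5⌉ = 53.

n₁ = 35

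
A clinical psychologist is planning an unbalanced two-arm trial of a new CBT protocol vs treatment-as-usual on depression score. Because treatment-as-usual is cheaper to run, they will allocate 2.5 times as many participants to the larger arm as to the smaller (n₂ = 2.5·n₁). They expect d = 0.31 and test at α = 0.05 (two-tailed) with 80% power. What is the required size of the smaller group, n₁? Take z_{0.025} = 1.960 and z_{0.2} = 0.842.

n₁ = 115

With allocation ratio k = n₂/n₁ = 2.5, Var(x̄₁−x̄₂) = σ²(1/n₁ + 1/(k·n₁)) = σ²·(k+1)/(k·n₁).
So n₁ = (1 + 1/k)·((z_{α/2} + z_β)/d)² = 1.400 × (2.802/0.31)².
n₁ = 1.400 × 81.70 = 114.4.
Round up: n₁ = 115, giving n₂ = ⌈2.5 × 115⌉ = ⌈287.5⌉ = 288.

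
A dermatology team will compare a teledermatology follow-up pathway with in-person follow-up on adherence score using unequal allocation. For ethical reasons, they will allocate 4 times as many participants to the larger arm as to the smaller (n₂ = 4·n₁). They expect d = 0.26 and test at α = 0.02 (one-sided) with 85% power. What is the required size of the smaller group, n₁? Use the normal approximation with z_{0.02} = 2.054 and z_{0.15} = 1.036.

n₁ = 177

With allocation ratio k = n₂/n₁ = 4, Var(x̄₁−x̄₂) = σ²(1/n₁ + 1/(k·n₁)) = σ²·(k+1)/(k·n₁).
So n₁ = (1 + 1/k)·((z_{α} + z_β)/d)² = 1.250 × (3.090/0.26)².
n₁ = 1.250 × 141.24 = 176.6.
Round up: n₁ = 177, giving n₂ = 4 × 177 = 708.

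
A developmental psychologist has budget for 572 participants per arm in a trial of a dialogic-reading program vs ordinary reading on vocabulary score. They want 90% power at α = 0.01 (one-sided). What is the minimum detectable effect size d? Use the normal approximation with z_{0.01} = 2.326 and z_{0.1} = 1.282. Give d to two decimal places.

d_min ≈ 0.21

For two independent groups of n = 572 each: d_min = (z_{α} + z_β)·√(2/n).
z-sum = 2.326 + 1.282 = 3.608.
d_min = 3.608 × √(2/572) = 3.608 × 0.0591 = 0.213.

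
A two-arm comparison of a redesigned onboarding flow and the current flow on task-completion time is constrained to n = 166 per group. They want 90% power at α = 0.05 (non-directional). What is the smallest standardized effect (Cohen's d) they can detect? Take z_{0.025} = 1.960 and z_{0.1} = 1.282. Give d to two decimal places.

d_min ≈ 0.36

For two independent groups of n = 166 each: d_min = (z_{α/2} + z_β)·√(2/n).
z-sum = 1.960 + 1.282 = 3.242.
d_min = 3.242 × √(2/166) = 3.242 × 0.1098 = 0.356.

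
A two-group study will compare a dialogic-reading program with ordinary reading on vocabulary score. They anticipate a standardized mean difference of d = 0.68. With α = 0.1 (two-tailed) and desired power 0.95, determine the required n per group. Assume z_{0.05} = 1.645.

n = 47 per group

For two independent groups with equal n: n = 2·((z_{α/2} + z_β) / d)².
z_{α/2} + z_β = 1.645 + 1.645 = 3.290.
n = 2 × (3.290 / 0.68)² = 2 × 4.838² = 2 × 23.41 = 46.8.
Round up to the next whole participant.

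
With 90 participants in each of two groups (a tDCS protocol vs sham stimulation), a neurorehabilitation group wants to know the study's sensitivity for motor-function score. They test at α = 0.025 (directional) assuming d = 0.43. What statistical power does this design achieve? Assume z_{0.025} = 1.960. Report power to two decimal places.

For two equal groups, power = Φ(d·√(n/2) − z_{α}).
d·√(n/2) = 0.43 × √(90/2) = 0.43 × 6.708 = 2.885.
z_β = 2.885 − 1.960 = 0.925.
Power = Φ(0.925) = 0.822.

power ≈ 0.82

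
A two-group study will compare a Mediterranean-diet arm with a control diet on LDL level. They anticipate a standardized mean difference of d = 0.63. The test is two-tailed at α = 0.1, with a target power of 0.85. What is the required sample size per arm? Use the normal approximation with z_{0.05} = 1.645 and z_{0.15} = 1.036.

n = 37 per group

For two independent groups with equal n: n = 2·((z_{α/2} + z_β) / d)².
z_{α/2} + z_β = 1.645 + 1.036 = 2.681.
n = 2 × (2.681 / 0.63)² = 2 × 4.256² = 2 × 18.11 = 36.2.
Round up to the next whole participant.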